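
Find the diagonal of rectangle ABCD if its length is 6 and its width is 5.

d = sqrt(6^2 + 5^2) = sqrt(61)

sqrt(61)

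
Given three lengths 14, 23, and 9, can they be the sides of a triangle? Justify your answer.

No.
The triangle inequality is violated: 14 + 9 = 23 ≤ 23.
These lengths cannot form a triangle.

No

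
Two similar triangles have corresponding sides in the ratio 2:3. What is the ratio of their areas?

Area scales with the square of linear dimensions. If every length is multiplied by 2/3, then the area is multiplied by (2/3)^2 = 4/9.
The area ratio is 4:9.

4:9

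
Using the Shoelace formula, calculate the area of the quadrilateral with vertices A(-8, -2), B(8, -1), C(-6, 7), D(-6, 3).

The Shoelace formula works by pairing each vertex with the next (cycling back to the first).
For each pair, compute x_i*y_(i+1) - x_(i+1)*y_i:
  (-8*-1 - 8*-2) = 24
  (8*7 - -6*-1) = 50
  (-6*3 - -6*7) = 24
  (-6*-2 - -8*3) = 36
Taking half the absolute value of the total: Area = (1/2)(134) = 67.

67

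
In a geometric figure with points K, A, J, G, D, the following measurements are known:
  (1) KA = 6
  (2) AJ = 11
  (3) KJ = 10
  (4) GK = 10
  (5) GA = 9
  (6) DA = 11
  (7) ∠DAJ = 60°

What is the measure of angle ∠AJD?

Step 1: By the law of cosines on triangle JAD: JD² = 11² + 11² − 2·11·11·cos(60°) = 121, so JD = 11.
Step 2: By the inverse law of cosines on triangle AJD: cos(∠AJD) = (11² + 11² − 11²) / (2·11·11) = 121/242 = 0.5, so ∠AJD = 60°.

Therefore, the measure of angle ∠AJD = 60°.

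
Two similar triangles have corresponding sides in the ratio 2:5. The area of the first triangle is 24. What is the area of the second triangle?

For similar figures, the area ratio equals the square of the side ratio.
Side ratio (the first triangle to the second triangle) = 2:5, so area ratio = 2^2:5^2 = 4:25.
If the area of the first triangle is 24, then the area of the second triangle = 24 * (25/4) = 150.

150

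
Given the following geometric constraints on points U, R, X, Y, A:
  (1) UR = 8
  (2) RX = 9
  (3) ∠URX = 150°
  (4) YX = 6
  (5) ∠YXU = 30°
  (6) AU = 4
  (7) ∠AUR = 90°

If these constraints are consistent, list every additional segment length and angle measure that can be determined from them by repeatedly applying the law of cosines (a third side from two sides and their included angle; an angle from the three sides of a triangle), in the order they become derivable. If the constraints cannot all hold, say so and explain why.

The constraints are consistent. Derivable facts, in order:
After 1 step:
- RA = 4·√5
- UX ≈ 16.42
After 2 steps:
- UY ≈ 11.62
- ∠ARU = 26.57°
- ∠RAU = 63.43°
- ∠RUX = 15.9°
- ∠RXU = 14.1°
After 3 steps:
- ∠UYX = 135.04°
- ∠XUY = 14.96°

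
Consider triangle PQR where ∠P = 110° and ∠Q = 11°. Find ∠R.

Let angle R = x. Then 110 + 11 + x = 180.
x = 180 - 121 = 59 degrees.

59 degrees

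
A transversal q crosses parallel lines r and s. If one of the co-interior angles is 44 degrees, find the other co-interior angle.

Co-interior angles sum to 180: 180 - 44 = 136 degrees.

136 degrees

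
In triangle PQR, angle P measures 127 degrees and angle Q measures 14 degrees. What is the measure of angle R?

Let angle R = x. Then 127 + 14 + x = 180.
x = 180 - 141 = 39 degrees.

39 degrees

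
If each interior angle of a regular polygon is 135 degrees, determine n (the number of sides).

Exterior angle = 180 - 135 = 45. n = 360 / 45 = 8.

8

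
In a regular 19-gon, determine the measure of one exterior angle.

Each exterior angle of a regular n-gon is 360 / n.
For n = 19: 360 / 19 = 360/19 degrees.

360/19 degrees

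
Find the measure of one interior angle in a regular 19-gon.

Each interior angle of a regular n-gon is (n - 2) * 180 / n.
For n = 19: (19 - 2) * 180 / 19 = 3060/19 = 3060/19 degrees.

3060/19 degrees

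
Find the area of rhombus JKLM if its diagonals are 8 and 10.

Area = (8 * 10) / 2 = 80 / 2 = 40

40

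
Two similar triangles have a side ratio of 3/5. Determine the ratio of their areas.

Area scales with the square of linear dimensions. If every length is multiplied by 3/5, then the area is multiplied by (3/5)^2 = 9/25.
The area ratio is 9:25.

9:25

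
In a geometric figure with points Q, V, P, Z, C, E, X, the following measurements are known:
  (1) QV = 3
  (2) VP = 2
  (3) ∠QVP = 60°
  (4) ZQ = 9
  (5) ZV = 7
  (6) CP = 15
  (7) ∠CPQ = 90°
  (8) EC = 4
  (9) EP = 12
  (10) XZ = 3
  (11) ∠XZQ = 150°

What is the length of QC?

Step 1: By the law of cosines on triangle PVQ: PQ² = 2² + 3² − 2·2·3·cos(60°) = 7, so PQ = √7.
Step 2: By the law of cosines on triangle QPC: QC² = √7² + 15² − 2·√7·15·cos(90°) = 232, so QC = 2·√58.

Therefore, the length of QC = 2·√58.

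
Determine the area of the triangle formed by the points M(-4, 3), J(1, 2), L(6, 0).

Using the Shoelace formula for a triangle:
Area = (1/2)|x0(y1 - y2) + x1(y2 - y0) + x2(y0 - y1)|
Area = (1/2)|-4(2 - 0) + 1(0 - 3) + 6(3 - 2)|
Area = (1/2)|-8 + -3 + 6|
Area = (1/2)|-5|
Area = (1/2)(5)
Area = 5/2

5/2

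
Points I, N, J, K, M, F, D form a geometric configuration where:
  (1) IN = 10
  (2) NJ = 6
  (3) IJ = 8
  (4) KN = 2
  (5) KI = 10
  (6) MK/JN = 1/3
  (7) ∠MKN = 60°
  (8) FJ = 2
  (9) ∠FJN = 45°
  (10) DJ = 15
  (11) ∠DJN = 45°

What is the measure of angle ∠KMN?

From the given relations: MK = 1/3·JN = 1/3·6 = 2.
Step 1: By the law of cosines on triangle MKN: MN² = 2² + 2² − 2·2·2·cos(60°) = 4, so MN = 2.
Step 2: By the inverse law of cosines on triangle KMN: cos(∠KMN) = (2² + 2² − 2²) / (2·2·2) = 4/8 = 0.5, so ∠KMN = 60°.

Therefore, the measure of angle ∠KMN = 60°.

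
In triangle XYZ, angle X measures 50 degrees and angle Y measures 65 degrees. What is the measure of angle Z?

angle Z = 180 - 50 - 65 = 65 degrees.

65 degrees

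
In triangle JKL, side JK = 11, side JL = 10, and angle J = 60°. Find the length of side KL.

Law of cosines: KL^2 = 11^2 + 10^2 - 2(11)(10)cos(60°) = 111, so KL = sqrt(111).

sqrt(111)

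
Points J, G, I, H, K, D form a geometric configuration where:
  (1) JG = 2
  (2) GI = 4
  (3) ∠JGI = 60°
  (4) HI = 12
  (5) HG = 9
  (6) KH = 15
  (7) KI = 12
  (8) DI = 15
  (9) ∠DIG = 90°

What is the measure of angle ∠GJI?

Step 1: By the law of cosines on triangle JGI: JI² = 2² + 4² − 2·2·4·cos(60°) = 12, so JI = 2·√3.
Step 2: By the inverse law of cosines on triangle GJI: cos(∠GJI) = (2² + (2·√3)² − 4²) / (2·2·2·√3) = 0/13.86 = 0, so ∠GJI = 90°.

Therefore, the measure of angle ∠GJI = 90°.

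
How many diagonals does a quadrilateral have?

Each of the 4 vertices connects to 1 non-adjacent vertices via diagonals.
Total connections = 4 × 1 = 4, but each diagonal is counted twice.
Number of diagonals = 4 / 2 = 2.

2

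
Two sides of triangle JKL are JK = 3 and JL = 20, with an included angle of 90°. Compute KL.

By the law of cosines: KL^2 = JK^2 + JL^2 - 2*JK*JL*cos(J)
KL^2 = 3^2 + 20^2 - 2*3*20*cos(90°)
KL^2 = 9 + 400 - 120*(0)
KL^2 = 409
KL = sqrt(409)

sqrt(409)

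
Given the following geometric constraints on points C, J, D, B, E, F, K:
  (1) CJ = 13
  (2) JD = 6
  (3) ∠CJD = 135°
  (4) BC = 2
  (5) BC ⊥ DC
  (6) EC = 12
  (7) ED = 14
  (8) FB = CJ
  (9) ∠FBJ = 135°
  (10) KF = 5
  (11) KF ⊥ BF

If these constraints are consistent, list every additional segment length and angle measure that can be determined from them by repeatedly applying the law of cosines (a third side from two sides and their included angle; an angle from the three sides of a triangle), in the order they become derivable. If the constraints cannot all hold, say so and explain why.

The constraints are consistent. Derivable facts, in order:
After 1 step:
- BK = √194
- CD ≈ 17.76
After 2 steps:
- DB ≈ 17.87
- ∠BKF = 68.96°
- ∠CDE = 42.37°
- ∠CDJ = 31.18°
- ∠CED = 85.79°
- ∠DCE = 51.84°
- ∠DCJ = 13.82°
- ∠FBK = 21.04°
After 3 steps:
- ∠BDC = 6.43°
- ∠CBD = 83.57°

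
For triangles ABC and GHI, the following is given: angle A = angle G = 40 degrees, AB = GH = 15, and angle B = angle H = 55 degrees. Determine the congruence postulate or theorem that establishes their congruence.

Consider the given information: angle A = angle G = 40 degrees, AB = GH = 15, and angle B = angle H = 55 degrees
This is not SAS or HL: SAS requires two sides and the included angle between them. HL only applies to right triangles with matching hypotenuse and leg.
The correct criterion is ASA. Two pairs of corresponding angles and the included side are equal (Angle-Side-Angle).

ASA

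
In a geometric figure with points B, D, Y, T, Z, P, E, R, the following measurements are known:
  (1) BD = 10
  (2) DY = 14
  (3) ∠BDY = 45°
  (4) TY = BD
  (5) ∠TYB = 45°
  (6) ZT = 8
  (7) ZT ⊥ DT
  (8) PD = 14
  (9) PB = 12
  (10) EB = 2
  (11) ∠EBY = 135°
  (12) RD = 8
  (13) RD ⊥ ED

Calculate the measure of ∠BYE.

Step 1: By the law of cosines on triangle YDB: YB² = 14² + 10² − 2·14·10·cos(45°) = 98.01, so YB ≈ 9.9.
Step 2: By the law of cosines on triangle YBE: YE² = 9.9² + 2² − 2·9.9·2·cos(135°) = 130.01, so YE ≈ 11.4.
Step 3: By the inverse law of cosines on triangle BYE: cos(∠BYE) = (9.9² + 11.4² − 2²) / (2·9.9·11.4) = 224.02/225.76 = 0.9923, so ∠BYE = 7.12°.

Therefore, the measure of angle ∠BYE = 7.12°.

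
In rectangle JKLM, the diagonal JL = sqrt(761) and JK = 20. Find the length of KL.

b = sqrt(d^2 - a^2) = sqrt(761 - 400) = sqrt(361) = 19

19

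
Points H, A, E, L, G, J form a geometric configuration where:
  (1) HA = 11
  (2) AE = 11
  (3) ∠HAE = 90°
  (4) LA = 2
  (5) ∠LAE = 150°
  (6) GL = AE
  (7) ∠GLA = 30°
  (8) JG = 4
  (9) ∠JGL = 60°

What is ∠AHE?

Step 1: By the law of cosines on triangle HAE: HE² = 11² + 11² − 2·11·11·cos(90°) = 242, so HE = 11·√2.
Step 2: By the inverse law of cosines on triangle AHE: cos(∠AHE) = (11² + (11·√2)² − 11²) / (2·11·11·√2) = 242/342.24 = 0.7071, so ∠AHE = 45°.

Therefore, the measure of angle ∠AHE = 45°.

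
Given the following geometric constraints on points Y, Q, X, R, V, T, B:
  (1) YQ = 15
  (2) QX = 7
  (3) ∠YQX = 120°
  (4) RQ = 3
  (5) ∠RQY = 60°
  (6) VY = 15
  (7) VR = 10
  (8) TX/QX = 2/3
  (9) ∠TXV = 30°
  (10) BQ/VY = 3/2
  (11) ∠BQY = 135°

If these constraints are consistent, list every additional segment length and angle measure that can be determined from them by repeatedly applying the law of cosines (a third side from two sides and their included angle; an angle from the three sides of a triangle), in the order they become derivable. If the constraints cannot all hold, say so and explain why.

The constraints are consistent. Derivable facts, in order:
After 1 step:
- YB ≈ 34.76
- YR = 3·√21
- YX ≈ 19.47
After 2 steps:
- ∠BYQ = 27.24°
- ∠QBY = 17.76°
- ∠QRY = 109.11°
- ∠QXY = 41.86°
- ∠QYR = 10.89°
- ∠QYX = 18.14°
- ∠RVY = 63.04°
- ∠RYV = 40.42°
- ∠VRY = 76.54°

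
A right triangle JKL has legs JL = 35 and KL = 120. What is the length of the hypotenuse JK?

By the Pythagorean theorem: JK^2 = JL^2 + KL^2
JK^2 = 35^2 + 120^2 = 1225 + 14400 = 15625
JK = sqrt(15625) = 125

125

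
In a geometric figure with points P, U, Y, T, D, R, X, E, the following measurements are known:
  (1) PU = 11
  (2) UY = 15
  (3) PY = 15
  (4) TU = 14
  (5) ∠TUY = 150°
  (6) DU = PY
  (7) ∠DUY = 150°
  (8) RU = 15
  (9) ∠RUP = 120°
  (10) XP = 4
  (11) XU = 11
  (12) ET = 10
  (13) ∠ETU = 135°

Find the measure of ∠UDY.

From the given relations: DU = PY = 15.
Step 1: By the law of cosines on triangle DUY: DY² = 15² + 15² − 2·15·15·cos(150°) = 839.71, so DY ≈ 28.98.
Step 2: By the inverse law of cosines on triangle UDY: cos(∠UDY) = (15² + 28.98² − 15²) / (2·15·28.98) = 839.71/869.33 = 0.9659, so ∠UDY = 15°.

Therefore, the measure of angle ∠UDY = 15°.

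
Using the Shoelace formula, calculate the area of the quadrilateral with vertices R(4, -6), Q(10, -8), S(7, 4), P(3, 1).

The Shoelace formula works by pairing each vertex with the next (cycling back to the first).
For each pair, compute x_i*y_(i+1) - x_(i+1)*y_i:
  (4*-8 - 10*-6) = 28
  (10*4 - 7*-8) = 96
  (7*1 - 3*4) = -5
  (3*-6 - 4*1) = -22
Taking half the absolute value of the total: Area = (1/2)(97) = 97/2.

97/2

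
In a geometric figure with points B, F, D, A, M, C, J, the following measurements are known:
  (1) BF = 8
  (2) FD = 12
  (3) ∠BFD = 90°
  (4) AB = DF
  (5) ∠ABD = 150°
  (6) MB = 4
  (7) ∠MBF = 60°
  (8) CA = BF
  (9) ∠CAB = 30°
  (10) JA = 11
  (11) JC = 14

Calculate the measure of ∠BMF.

Step 1: By the law of cosines on triangle MBF: MF² = 4² + 8² − 2·4·8·cos(60°) = 48, so MF = 4·√3.
Step 2: By the inverse law of cosines on triangle BMF: cos(∠BMF) = (4² + (4·√3)² − 8²) / (2·4·4·√3) = 0/55.43 = 0, so ∠BMF = 90°.

Therefore, the measure of angle ∠BMF = 90°.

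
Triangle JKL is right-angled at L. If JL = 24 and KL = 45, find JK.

By the Pythagorean theorem: JK^2 = JL^2 + KL^2
JK^2 = 24^2 + 45^2 = 576 + 2025 = 2601
JK = sqrt(2601) = 51

51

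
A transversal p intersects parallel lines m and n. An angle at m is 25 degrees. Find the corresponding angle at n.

When a transversal crosses parallel lines, angles in the same position at each intersection are called corresponding angles.
These are always equal, so the answer is 25 degrees.

25 degrees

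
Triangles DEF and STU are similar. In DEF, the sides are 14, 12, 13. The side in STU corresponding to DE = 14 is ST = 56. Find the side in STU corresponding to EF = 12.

Similar triangles have proportional sides. Setting up the proportion:
ST / DE = TU / EF
56 / 14 = TU / 12
TU = 12 * 56 / 14 = 48.

48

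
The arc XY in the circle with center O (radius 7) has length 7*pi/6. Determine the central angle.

θ = 360 × 7*pi/6 / (2π × 7) = 30° (rearranging arc length formula).

30°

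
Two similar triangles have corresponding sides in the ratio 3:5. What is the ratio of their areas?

Area ratio = (side ratio)^2 = (3/5)^2 = 9:25.

9:25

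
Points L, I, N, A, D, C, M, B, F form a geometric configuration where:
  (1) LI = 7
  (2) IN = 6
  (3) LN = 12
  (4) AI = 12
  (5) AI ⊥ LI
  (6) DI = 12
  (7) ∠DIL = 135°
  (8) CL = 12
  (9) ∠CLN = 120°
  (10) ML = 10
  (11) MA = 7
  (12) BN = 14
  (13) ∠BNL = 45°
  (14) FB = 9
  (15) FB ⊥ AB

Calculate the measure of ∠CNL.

Step 1: By the law of cosines on triangle NLC: NC² = 12² + 12² − 2·12·12·cos(120°) = 432, so NC = 12·√3.
Step 2: By the inverse law of cosines on triangle CNL: cos(∠CNL) = ((12·√3)² + 12² − 12²) / (2·12·√3·12) = 432/498.83 = 0.866, so ∠CNL = 30°.

Therefore, the measure of angle ∠CNL = 30°.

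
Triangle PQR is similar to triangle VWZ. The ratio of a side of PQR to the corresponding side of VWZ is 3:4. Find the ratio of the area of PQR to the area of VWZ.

The ratio of areas of similar triangles equals the square of the side ratio.
Side ratio = 3:4
Area ratio = (3/4)^2 = 9/16 = 9:16

9:16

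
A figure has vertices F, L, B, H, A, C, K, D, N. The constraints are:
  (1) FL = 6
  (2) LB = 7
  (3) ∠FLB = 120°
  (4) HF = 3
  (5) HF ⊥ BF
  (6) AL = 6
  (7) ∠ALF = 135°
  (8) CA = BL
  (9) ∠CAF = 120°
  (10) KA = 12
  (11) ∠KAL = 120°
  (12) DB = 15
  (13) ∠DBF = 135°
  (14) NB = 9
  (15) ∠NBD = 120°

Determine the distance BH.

Step 1: By the law of cosines on triangle BLF: BF² = 7² + 6² − 2·7·6·cos(120°) = 127, so BF = √127.
Step 2: By the law of cosines on triangle BFH: BH² = √127² + 3² − 2·√127·3·cos(90°) = 136, so BH = 2·√34.

Therefore, the length of BH = 2·√34.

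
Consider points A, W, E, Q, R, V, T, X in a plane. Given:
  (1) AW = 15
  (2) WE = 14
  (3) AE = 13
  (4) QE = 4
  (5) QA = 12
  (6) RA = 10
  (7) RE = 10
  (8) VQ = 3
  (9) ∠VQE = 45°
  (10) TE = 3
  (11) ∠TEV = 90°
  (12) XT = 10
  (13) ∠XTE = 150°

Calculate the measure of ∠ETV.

Step 1: By the law of cosines on triangle EQV: EV² = 4² + 3² − 2·4·3·cos(45°) = 8.03, so EV ≈ 2.83.
Step 2: By the law of cosines on triangle TEV: TV² = 3² + 2.83² − 2·3·2.83·cos(90°) = 17.03, so TV ≈ 4.13.
Step 3: By the inverse law of cosines on triangle ETV: cos(∠ETV) = (3² + 4.13² − 2.83²) / (2·3·4.13) = 18/24.76 = 0.727, so ∠ETV = 43.37°.

Therefore, the measure of angle ∠ETV = 43.37°.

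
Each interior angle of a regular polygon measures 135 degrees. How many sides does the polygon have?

Each interior angle of a regular n-gon is (n - 2) * 180 / n.
Setting this equal to 135:
(n - 2) * 180 / n = 135
Each exterior angle = 180 - 135 = 45 degrees.
Since exterior angles sum to 360: n = 360 / 45 = 8.

8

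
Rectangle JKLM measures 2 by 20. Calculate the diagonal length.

A rectangle's diagonal splits it into two right triangles, with the diagonal as the hypotenuse.
By the Pythagorean theorem, d^2 = 2^2 + 20^2 = 404.
Therefore d = sqrt(404) = 2*sqrt(101).

2*sqrt(101)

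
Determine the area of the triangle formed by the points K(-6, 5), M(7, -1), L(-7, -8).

Using the Shoelace formula for a triangle:
Area = (1/2)|x0(y1 - y2) + x1(y2 - y0) + x2(y0 - y1)|
Area = (1/2)|-6(-1 - -8) + 7(-8 - 5) + -7(5 - -1)|
Area = (1/2)|-42 + -91 + -42|
Area = (1/2)|-175|
Area = (1/2)(175)
Area = 175/2

175/2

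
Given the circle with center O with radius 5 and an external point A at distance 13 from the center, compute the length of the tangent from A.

tangent = √(d² - r²) = √(13² - 5²) = √(169 - 25) = √144 = 12

12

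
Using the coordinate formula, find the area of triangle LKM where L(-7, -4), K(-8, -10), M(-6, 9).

Using the Shoelace formula for a triangle:
Area = (1/2)|x0(y1 - y2) + x1(y2 - y0) + x2(y0 - y1)|
Area = (1/2)|-7(-10 - 9) + -8(9 - -4) + -6(-4 - -10)|
Area = (1/2)|133 + -104 + -36|
Area = (1/2)|-7|
Area = (1/2)(7)
Area = 7/2

7/2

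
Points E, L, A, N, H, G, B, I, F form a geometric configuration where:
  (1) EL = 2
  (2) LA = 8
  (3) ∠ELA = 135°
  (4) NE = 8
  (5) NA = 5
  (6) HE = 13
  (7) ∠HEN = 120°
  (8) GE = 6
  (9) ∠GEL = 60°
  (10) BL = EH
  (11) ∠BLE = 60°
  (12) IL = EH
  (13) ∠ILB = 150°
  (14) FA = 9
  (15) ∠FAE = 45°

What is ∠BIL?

From the given relations: IL = EH = 13; BL = EH = 13.
Step 1: By the law of cosines on triangle ILB: IB² = 13² + 13² − 2·13·13·cos(150°) = 630.72, so IB ≈ 25.11.
Step 2: By the inverse law of cosines on triangle BIL: cos(∠BIL) = (25.11² + 13² − 13²) / (2·25.11·13) = 630.72/652.97 = 0.9659, so ∠BIL = 15°.

Therefore, the measure of angle ∠BIL = 15°.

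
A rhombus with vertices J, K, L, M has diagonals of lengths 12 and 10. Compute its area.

Area = (12 * 10) / 2 = 120 / 2 = 60

60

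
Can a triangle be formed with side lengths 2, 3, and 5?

Check the triangle inequality: 2 + 3 = 5 ≤ 5.
Since the sum of two sides does not exceed the third, no triangle can be formed.

No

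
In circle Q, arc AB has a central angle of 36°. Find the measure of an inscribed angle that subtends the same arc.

An inscribed angle intercepts an arc from a point on the circle, while the central angle intercepts the same arc from the center.
The inscribed angle is always half the central angle: 36° / 2 = 18°.

18°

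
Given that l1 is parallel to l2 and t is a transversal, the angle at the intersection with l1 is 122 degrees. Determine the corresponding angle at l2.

When a transversal crosses parallel lines, angles in the same position at each intersection are called corresponding angles.
These are always equal, so the answer is 122 degrees.

122 degrees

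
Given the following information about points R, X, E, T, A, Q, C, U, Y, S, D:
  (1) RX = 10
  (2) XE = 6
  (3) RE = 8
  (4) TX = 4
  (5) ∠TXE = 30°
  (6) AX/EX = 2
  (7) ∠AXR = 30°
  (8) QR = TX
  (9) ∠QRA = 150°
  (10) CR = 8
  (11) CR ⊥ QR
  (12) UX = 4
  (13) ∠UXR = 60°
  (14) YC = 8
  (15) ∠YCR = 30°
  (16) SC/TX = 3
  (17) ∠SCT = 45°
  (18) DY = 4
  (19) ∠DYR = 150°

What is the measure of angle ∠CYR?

Step 1: By the law of cosines on triangle YCR: YR² = 8² + 8² − 2·8·8·cos(30°) = 17.15, so YR ≈ 4.14.
Step 2: By the inverse law of cosines on triangle CYR: cos(∠CYR) = (8² + 4.14² − 8²) / (2·8·4.14) = 17.15/66.26 = 0.2588, so ∠CYR = 75°.

Therefore, the measure of angle ∠CYR = 75°.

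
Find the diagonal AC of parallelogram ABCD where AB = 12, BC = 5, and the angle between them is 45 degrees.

Using the law of cosines:
d^2 = 12^2 + 5^2 - 2(12)(5)cos(45 degrees)
d^2 = 144 + 25 - 120*sqrt(2)/2
d^2 = 169 - 60*sqrt(2)
d = sqrt(169 - 60*sqrt(2))

sqrt(169 - 60*sqrt(2))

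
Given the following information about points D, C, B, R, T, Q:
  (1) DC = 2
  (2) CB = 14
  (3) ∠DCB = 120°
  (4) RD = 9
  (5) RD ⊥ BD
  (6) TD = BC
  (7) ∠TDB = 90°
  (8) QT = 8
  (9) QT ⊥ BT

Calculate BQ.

From the given relations: TD = BC = 14.
Step 1: By the law of cosines on triangle BCD: BD² = 14² + 2² − 2·14·2·cos(120°) = 228, so BD = 2·√57.
Step 2: By the law of cosines on triangle BDT: BT² = (2·√57)² + 14² − 2·2·√57·14·cos(90°) = 424, so BT = 2·√106.
Step 3: By the law of cosines on triangle BTQ: BQ² = (2·√106)² + 8² − 2·2·√106·8·cos(90°) = 488, so BQ = 2·√122.

Therefore, the length of BQ = 2·√122.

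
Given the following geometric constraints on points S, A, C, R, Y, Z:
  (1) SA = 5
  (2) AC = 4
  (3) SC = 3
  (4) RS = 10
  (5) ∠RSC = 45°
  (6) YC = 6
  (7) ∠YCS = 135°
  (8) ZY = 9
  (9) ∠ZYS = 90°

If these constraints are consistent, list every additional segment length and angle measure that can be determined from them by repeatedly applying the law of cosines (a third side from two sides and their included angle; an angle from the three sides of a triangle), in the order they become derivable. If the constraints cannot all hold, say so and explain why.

The constraints are consistent. Derivable facts, in order:
After 1 step:
- CR ≈ 8.16
- SY ≈ 8.39
- ∠ACS = 90°
- ∠ASC = 53.13°
- ∠CAS = 36.87°
After 2 steps:
- SZ ≈ 12.31
- ∠CRS = 15.07°
- ∠CSY = 30.36°
- ∠CYS = 14.64°
- ∠RCS = 119.93°
After 3 steps:
- ∠SZY = 43°
- ∠YSZ = 47°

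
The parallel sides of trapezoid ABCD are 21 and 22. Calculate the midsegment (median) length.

The midsegment (median) of a trapezoid connects the midpoints of the non-parallel sides.
Its length is the average of the two bases: (21 + 22) / 2 = 43/2.

43/2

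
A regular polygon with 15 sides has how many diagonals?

Total line segments between 15 vertices = C(15,2) = 105.
Subtract the 15 sides: 105 - 15 = 90 diagonals.

90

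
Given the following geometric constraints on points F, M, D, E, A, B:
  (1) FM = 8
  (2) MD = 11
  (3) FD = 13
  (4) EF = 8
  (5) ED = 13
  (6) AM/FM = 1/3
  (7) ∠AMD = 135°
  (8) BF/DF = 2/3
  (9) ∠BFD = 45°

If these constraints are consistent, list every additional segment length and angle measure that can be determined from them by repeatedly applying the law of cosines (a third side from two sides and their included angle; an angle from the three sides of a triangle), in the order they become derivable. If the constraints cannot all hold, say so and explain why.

The constraints are consistent. Derivable facts, in order:
After 1 step:
- DA ≈ 13.02
- DB ≈ 9.21
- ∠DEF = 72.08°
- ∠DFE = 72.08°
- ∠DFM = 57.42°
- ∠DMF = 84.78°
- ∠EDF = 35.84°
- ∠FDM = 37.79°
After 2 steps:
- ∠ADM = 8.33°
- ∠BDF = 41.73°
- ∠DAM = 36.67°
- ∠DBF = 93.27°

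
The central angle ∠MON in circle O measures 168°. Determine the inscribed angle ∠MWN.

By the inscribed angle theorem, the inscribed angle is half the central angle.
Inscribed angle = 168° / 2 = 84°

84°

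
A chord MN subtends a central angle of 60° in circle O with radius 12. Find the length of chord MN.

Chord = 2(12) sin(30°) = 12

12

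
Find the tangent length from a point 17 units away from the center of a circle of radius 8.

Let T be the point of tangency. Then CT ⊥ PT (radius ⊥ tangent).
In right triangle CTP: CP² = CT² + PT²
17² = 8² + PT²
PT² = 225, PT = 15

15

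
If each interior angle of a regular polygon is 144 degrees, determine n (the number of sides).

The exterior angle is the supplement of the interior angle: 180 - 144 = 36 degrees.
Since the exterior angles of any convex polygon sum to 360 degrees, the number of sides is 360 / 36 = 10.

10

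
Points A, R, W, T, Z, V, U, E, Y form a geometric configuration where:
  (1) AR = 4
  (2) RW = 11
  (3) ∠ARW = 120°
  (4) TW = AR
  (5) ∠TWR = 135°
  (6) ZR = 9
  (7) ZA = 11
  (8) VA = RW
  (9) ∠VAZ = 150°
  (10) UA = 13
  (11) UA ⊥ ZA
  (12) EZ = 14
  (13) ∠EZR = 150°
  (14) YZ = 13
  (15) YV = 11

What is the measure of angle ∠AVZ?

From the given relations: VA = RW = 11.
Step 1: By the law of cosines on triangle VAZ: VZ² = 11² + 11² − 2·11·11·cos(150°) = 451.58, so VZ ≈ 21.25.
Step 2: By the inverse law of cosines on triangle AVZ: cos(∠AVZ) = (11² + 21.25² − 11²) / (2·11·21.25) = 451.58/467.51 = 0.9659, so ∠AVZ = 15°.

Therefore, the measure of angle ∠AVZ = 15°.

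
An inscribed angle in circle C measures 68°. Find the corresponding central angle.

Central angle = 2 × 68° = 136° (inscribed angle theorem).

136°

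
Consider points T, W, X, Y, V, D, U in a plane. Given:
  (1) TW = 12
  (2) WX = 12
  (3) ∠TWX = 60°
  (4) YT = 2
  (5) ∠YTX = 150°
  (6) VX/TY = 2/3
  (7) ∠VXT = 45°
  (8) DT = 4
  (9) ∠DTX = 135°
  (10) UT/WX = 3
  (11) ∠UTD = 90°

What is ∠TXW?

Step 1: By the law of cosines on triangle XWT: XT² = 12² + 12² − 2·12·12·cos(60°) = 144, so XT = 12.
Step 2: By the inverse law of cosines on triangle TXW: cos(∠TXW) = (12² + 12² − 12²) / (2·12·12) = 144/288 = 0.5, so ∠TXW = 60°.

Therefore, the measure of angle ∠TXW = 60°.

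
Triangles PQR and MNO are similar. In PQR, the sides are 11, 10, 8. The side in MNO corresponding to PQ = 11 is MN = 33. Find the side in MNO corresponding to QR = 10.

k = 33/11 = 3. NO = 3 * 10 = 30.

30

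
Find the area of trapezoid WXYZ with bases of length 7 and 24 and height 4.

Area of a trapezoid = (base1 + base2) * height / 2
Area = (7 + 24) * 4 / 2
Area = 31 * 4 / 2
Area = 124 / 2
Area = 62

62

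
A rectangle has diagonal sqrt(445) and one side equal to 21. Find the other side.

Using the Pythagorean theorem: d^2 = a^2 + b^2
b^2 = d^2 - a^2
b^2 = 445 - 441
b^2 = 4
b = sqrt(4) = 2

2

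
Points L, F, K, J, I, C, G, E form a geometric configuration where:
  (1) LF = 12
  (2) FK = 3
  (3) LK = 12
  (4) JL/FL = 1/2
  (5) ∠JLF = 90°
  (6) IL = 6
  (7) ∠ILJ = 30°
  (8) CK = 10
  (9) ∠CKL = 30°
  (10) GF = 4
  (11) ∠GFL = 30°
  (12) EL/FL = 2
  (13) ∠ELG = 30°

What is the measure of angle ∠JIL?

From the given relations: JL = 1/2·FL = 1/2·12 = 6.
Step 1: By the law of cosines on triangle ILJ: IJ² = 6² + 6² − 2·6·6·cos(30°) = 9.65, so IJ ≈ 3.11.
Step 2: By the inverse law of cosines on triangle JIL: cos(∠JIL) = (3.11² + 6² − 6²) / (2·3.11·6) = 9.65/37.27 = 0.2588, so ∠JIL = 75°.

Therefore, the measure of angle ∠JIL = 75°.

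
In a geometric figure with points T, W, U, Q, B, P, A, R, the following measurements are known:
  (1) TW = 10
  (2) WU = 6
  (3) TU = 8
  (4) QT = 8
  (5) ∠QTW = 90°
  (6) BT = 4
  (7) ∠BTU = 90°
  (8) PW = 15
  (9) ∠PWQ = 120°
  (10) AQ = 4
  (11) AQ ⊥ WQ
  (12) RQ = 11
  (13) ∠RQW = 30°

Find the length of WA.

Step 1: By the law of cosines on triangle QTW: QW² = 8² + 10² − 2·8·10·cos(90°) = 164, so QW = 2·√41.
Step 2: By the law of cosines on triangle WQA: WA² = (2·√41)² + 4² − 2·2·√41·4·cos(90°) = 180, so WA = 6·√5.

Therefore, the length of WA = 6·√5.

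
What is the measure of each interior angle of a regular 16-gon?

Each interior angle of a regular n-gon is (n - 2) * 180 / n.
For n = 16: (16 - 2) * 180 / 16 = 2520/16 = 315/2 degrees.

315/2 degrees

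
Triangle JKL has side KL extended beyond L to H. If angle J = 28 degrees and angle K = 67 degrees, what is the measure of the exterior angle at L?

The interior angle at L is 180 - 28 - 67 = 85 degrees.
The exterior angle and interior angle at L are supplementary:
Exterior angle = 180 - 85 = 95 degrees.

95 degrees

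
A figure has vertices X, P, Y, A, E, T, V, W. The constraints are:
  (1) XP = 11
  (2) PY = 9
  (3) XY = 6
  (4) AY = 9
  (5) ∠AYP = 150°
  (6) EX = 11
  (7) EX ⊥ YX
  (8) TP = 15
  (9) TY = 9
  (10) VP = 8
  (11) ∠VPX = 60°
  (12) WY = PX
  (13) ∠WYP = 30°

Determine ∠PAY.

Step 1: By the law of cosines on triangle AYP: AP² = 9² + 9² − 2·9·9·cos(150°) = 302.3, so AP ≈ 17.39.
Step 2: By the inverse law of cosines on triangle PAY: cos(∠PAY) = (17.39² + 9² − 9²) / (2·17.39·9) = 302.3/312.96 = 0.9659, so ∠PAY = 15°.

Therefore, the measure of angle ∠PAY = 15°.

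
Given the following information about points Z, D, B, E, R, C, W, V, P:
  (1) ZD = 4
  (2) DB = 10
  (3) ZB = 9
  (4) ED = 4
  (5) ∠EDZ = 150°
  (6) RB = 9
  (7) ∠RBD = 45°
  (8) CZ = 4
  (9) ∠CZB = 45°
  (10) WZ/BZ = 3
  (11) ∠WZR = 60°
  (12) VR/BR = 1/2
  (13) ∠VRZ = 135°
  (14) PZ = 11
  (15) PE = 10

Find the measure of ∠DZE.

Step 1: By the law of cosines on triangle ZDE: ZE² = 4² + 4² − 2·4·4·cos(150°) = 59.71, so ZE ≈ 7.73.
Step 2: By the inverse law of cosines on triangle DZE: cos(∠DZE) = (4² + 7.73² − 4²) / (2·4·7.73) = 59.71/61.82 = 0.9659, so ∠DZE = 15°.

Therefore, the measure of angle ∠DZE = 15°.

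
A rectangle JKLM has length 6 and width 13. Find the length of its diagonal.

d = sqrt(6^2 + 13^2) = sqrt(205)

sqrt(205)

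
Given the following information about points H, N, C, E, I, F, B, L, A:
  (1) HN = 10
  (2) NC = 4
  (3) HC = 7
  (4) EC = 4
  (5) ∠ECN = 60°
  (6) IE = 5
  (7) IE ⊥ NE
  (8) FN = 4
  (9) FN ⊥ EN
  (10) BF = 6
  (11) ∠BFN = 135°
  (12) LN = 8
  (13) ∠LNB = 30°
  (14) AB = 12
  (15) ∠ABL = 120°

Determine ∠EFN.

Step 1: By the law of cosines on triangle ECN: EN² = 4² + 4² − 2·4·4·cos(60°) = 16, so EN = 4.
Step 2: By the law of cosines on triangle FNE: FE² = 4² + 4² − 2·4·4·cos(90°) = 32, so FE = 4·√2.
Step 3: By the inverse law of cosines on triangle EFN: cos(∠EFN) = ((4·√2)² + 4² − 4²) / (2·4·√2·4) = 32/45.25 = 0.7071, so ∠EFN = 45°.

Therefore, the measure of angle ∠EFN = 45°.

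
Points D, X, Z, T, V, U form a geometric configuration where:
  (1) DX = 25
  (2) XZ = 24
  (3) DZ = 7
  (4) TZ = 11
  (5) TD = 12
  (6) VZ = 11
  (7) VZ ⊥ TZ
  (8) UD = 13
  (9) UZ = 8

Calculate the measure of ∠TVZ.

Step 1: By the law of cosines on triangle VZT: VT² = 11² + 11² − 2·11·11·cos(90°) = 242, so VT = 11·√2.
Step 2: By the inverse law of cosines on triangle TVZ: cos(∠TVZ) = ((11·√2)² + 11² − 11²) / (2·11·√2·11) = 242/342.24 = 0.7071, so ∠TVZ = 45°.

Therefore, the measure of angle ∠TVZ = 45°.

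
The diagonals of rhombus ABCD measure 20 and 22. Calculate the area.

Area of a rhombus = (d1 * d2) / 2
Area = (20 * 22) / 2
Area = 440 / 2
Area = 220

220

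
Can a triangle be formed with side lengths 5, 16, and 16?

Check all three triangle inequalities:
5 + 16 = 21 > 16 ✓
5 + 16 = 21 > 16 ✓
16 + 16 = 32 > 5 ✓
All conditions hold, so these sides form a valid triangle.

Yes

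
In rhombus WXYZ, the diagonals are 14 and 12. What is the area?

The diagonals of a rhombus divide it into four right triangles.
Each triangle has legs 14/ 2 = 7 and 12/2 = 6, so each has area (1/2)*7*6 = 21.
Four such triangles give total area = (d1 * d2) / 2 = 84.

84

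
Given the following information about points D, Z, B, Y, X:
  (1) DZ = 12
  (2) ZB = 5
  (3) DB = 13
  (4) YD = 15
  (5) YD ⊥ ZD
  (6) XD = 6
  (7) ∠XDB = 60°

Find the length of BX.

Step 1: By the law of cosines on triangle BDX: BX² = 13² + 6² − 2·13·6·cos(60°) = 127, so BX = √127.

Therefore, the length of BX = √127.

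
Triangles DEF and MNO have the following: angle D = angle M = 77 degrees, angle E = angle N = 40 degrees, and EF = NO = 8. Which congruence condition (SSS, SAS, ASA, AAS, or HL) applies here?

The given information provides:
angle D = angle M = 77 degrees, angle E = angle N = 40 degrees, and EF = NO = 8
This matches the AAS congruence theorem.
Two pairs of corresponding angles and a non-included side are equal (Angle-Angle-Side).

AAS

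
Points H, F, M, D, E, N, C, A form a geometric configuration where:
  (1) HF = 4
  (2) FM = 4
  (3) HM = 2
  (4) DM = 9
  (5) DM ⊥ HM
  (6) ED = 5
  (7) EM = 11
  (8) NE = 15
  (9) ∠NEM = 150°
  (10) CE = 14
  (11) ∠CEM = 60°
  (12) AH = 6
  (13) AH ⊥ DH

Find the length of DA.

Step 1: By the law of cosines on triangle DMH: DH² = 9² + 2² − 2·9·2·cos(90°) = 85, so DH = √85.
Step 2: By the law of cosines on triangle DHA: DA² = √85² + 6² − 2·√85·6·cos(90°) = 121, so DA = 11.

Therefore, the length of DA = 11.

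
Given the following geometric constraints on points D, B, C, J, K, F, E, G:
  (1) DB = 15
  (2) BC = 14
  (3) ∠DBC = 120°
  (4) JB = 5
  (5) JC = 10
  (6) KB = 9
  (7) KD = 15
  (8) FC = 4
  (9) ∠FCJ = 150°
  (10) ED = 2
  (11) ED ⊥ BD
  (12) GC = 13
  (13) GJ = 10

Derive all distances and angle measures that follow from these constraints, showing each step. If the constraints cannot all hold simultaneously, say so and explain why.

The constraints are consistent.

Step 1: From DB = 15, BC = 14, and ∠DBC = 120°, by the law of cosines:
  DC² = DB² + BC² - 2·DB·BC·cos(120°) = 225 + 196 + 210 = 631
  DC ≈ 25.12

Step 2: From BD = 15, DE = 2, and ∠BDE = 90°, by the law of cosines:
  BE² = BD² + DE² - 2·BD·DE·cos(90°) = 225 + 4 - 0 = 229
  BE ≈ 15.13

Step 3: From JC = 10, CF = 4, and ∠JCF = 150°, by the law of cosines:
  JF² = JC² + CF² - 2·JC·CF·cos(150°) = 100 + 16 + 69.28 = 185.3
  JF ≈ 13.61

Step 4: From DB = 15, DK = 15, BK = 9, by the inverse law of cosines:
  cos(∠BDK) = (DB² + DK² - BK²) / (2·DB·DK)
  ∠BDK = 34.92°

Step 5: From BC = 14, BJ = 5, CJ = 10, by the inverse law of cosines:
  cos(∠CBJ) = (BC² + BJ² - CJ²) / (2·BC·BJ)
  ∠CBJ = 30.2°

Step 6: From BD = 15, BK = 9, DK = 15, by the inverse law of cosines:
  cos(∠DBK) = (BD² + BK² - DK²) / (2·BD·BK)
  ∠DBK = 72.54°

Step 7: From CB = 14, CJ = 10, BJ = 5, by the inverse law of cosines:
  cos(∠BCJ) = (CB² + CJ² - BJ²) / (2·CB·CJ)
  ∠BCJ = 14.57°

Step 8: From CG = 13, CJ = 10, GJ = 10, by the inverse law of cosines:
  cos(∠GCJ) = (CG² + CJ² - GJ²) / (2·CG·CJ)
  ∠GCJ = 49.46°

Step 9: From JB = 5, JC = 10, BC = 14, by the inverse law of cosines:
  cos(∠BJC) = (JB² + JC² - BC²) / (2·JB·JC)
  ∠BJC = 135.23°

Step 10: From JC = 10, JG = 10, CG = 13, by the inverse law of cosines:
  cos(∠CJG) = (JC² + JG² - CG²) / (2·JC·JG)
  ∠CJG = 81.08°

Step 11: From KB = 9, KD = 15, BD = 15, by the inverse law of cosines:
  cos(∠BKD) = (KB² + KD² - BD²) / (2·KB·KD)
  ∠BKD = 72.54°

Step 12: From GC = 13, GJ = 10, CJ = 10, by the inverse law of cosines:
  cos(∠CGJ) = (GC² + GJ² - CJ²) / (2·GC·GJ)
  ∠CGJ = 49.46°

Step 13: From DB = 15, DC = 25.12, BC = 14, by the inverse law of cosines:
  cos(∠BDC) = (DB² + DC² - BC²) / (2·DB·DC)
  ∠BDC = 28.86°

Step 14: From BD = 15, BE = 15.13, DE = 2, by the inverse law of cosines:
  cos(∠DBE) = (BD² + BE² - DE²) / (2·BD·BE)
  ∠DBE = 7.59°

Step 15: From CB = 14, CD = 25.12, BD = 15, by the inverse law of cosines:
  cos(∠BCD) = (CB² + CD² - BD²) / (2·CB·CD)
  ∠BCD = 31.14°

Step 16: From JC = 10, JF = 13.61, CF = 4, by the inverse law of cosines:
  cos(∠CJF) = (JC² + JF² - CF²) / (2·JC·JF)
  ∠CJF = 8.45°

Step 17: From FC = 4, FJ = 13.61, CJ = 10, by the inverse law of cosines:
  cos(∠CFJ) = (FC² + FJ² - CJ²) / (2·FC·FJ)
  ∠CFJ = 21.55°

Step 18: From EB = 15.13, ED = 2, BD = 15, by the inverse law of cosines:
  cos(∠BED) = (EB² + ED² - BD²) / (2·EB·ED)
  ∠BED = 82.41°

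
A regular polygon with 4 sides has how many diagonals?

Each of the 4 vertices connects to 1 non-adjacent vertices via diagonals.
Total connections = 4 × 1 = 4, but each diagonal is counted twice.
Number of diagonals = 4 / 2 = 2.

2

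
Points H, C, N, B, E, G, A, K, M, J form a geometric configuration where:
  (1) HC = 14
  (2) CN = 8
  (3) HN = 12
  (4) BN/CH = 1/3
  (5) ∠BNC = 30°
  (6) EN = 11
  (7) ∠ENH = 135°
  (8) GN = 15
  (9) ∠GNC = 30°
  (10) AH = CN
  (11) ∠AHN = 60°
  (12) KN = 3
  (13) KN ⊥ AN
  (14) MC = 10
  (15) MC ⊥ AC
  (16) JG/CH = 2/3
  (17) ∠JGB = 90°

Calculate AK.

From the given relations: AH = CN = 8.
Step 1: By the law of cosines on triangle NHA: NA² = 12² + 8² − 2·12·8·cos(60°) = 112, so NA = 4·√7.
Step 2: By the law of cosines on triangle ANK: AK² = (4·√7)² + 3² − 2·4·√7·3·cos(90°) = 121, so AK = 11.

Therefore, the length of AK = 11.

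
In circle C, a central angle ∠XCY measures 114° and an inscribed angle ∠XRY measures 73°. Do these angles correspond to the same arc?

By the inscribed angle theorem, the inscribed angle for a central angle of 114° should be 114° / 2 = 57°.
The given inscribed angle is 73°, which does not equal 57°.
Therefore, no, they do not correspond to the same arc.

No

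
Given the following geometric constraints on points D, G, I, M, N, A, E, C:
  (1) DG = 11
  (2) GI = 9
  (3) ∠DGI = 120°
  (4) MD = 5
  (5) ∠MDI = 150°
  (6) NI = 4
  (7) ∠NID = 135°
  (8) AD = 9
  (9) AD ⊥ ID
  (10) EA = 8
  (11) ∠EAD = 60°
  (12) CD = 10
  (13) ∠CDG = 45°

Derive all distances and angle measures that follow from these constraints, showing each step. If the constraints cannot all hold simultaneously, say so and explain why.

The constraints are consistent.

Step 1: From DG = 11, GI = 9, and ∠DGI = 120°, by the law of cosines:
  DI² = DG² + GI² - 2·DG·GI·cos(120°) = 121 + 81 + 99 = 301
  DI ≈ 17.35

Step 2: From DA = 9, AE = 8, and ∠DAE = 60°, by the law of cosines:
  DE² = DA² + AE² - 2·DA·AE·cos(60°) = 81 + 64 - 72 = 73
  DE = √73

Step 3: From GD = 11, DC = 10, and ∠GDC = 45°, by the law of cosines:
  GC² = GD² + DC² - 2·GD·DC·cos(45°) = 121 + 100 - 155.6 = 65.44
  GC ≈ 8.09

Step 4: From DI = 17.35, IN = 4, and ∠DIN = 135°, by the law of cosines:
  DN² = DI² + IN² - 2·DI·IN·cos(135°) = 301 + 16 + 98.14 = 415.1
  DN ≈ 20.38

Step 5: From ID = 17.35, DM = 5, and ∠IDM = 150°, by the law of cosines:
  IM² = ID² + DM² - 2·ID·DM·cos(150°) = 301 + 25 + 150.2 = 476.2
  IM ≈ 21.82

Step 6: From ID = 17.35, DA = 9, and ∠IDA = 90°, by the law of cosines:
  IA² = ID² + DA² - 2·ID·DA·cos(90°) = 301 + 81 - 0 = 382
  IA ≈ 19.54

Step 7: From DA = 9, DE = √73, AE = 8, by the inverse law of cosines:
  cos(∠ADE) = (DA² + DE² - AE²) / (2·DA·DE)
  ∠ADE = 54.18°

Step 8: From DG = 11, DI = 17.35, GI = 9, by the inverse law of cosines:
  cos(∠GDI) = (DG² + DI² - GI²) / (2·DG·DI)
  ∠GDI = 26.7°

Step 9: From GC = 8.09, GD = 11, CD = 10, by the inverse law of cosines:
  cos(∠CGD) = (GC² + GD² - CD²) / (2·GC·GD)
  ∠CGD = 60.94°

Step 10: From ID = 17.35, IG = 9, DG = 11, by the inverse law of cosines:
  cos(∠DIG) = (ID² + IG² - DG²) / (2·ID·IG)
  ∠DIG = 33.3°

Step 11: From EA = 8, ED = √73, AD = 9, by the inverse law of cosines:
  cos(∠AED) = (EA² + ED² - AD²) / (2·EA·ED)
  ∠AED = 65.82°

Step 12: From CD = 10, CG = 8.09, DG = 11, by the inverse law of cosines:
  cos(∠DCG) = (CD² + CG² - DG²) / (2·CD·CG)
  ∠DCG = 74.06°

Step 13: From DI = 17.35, DN = 20.38, IN = 4, by the inverse law of cosines:
  cos(∠IDN) = (DI² + DN² - IN²) / (2·DI·DN)
  ∠IDN = 7.98°

Step 14: From IA = 19.54, ID = 17.35, AD = 9, by the inverse law of cosines:
  cos(∠AID) = (IA² + ID² - AD²) / (2·IA·ID)
  ∠AID = 27.42°

Step 15: From ID = 17.35, IM = 21.82, DM = 5, by the inverse law of cosines:
  cos(∠DIM) = (ID² + IM² - DM²) / (2·ID·IM)
  ∠DIM = 6.58°

Step 16: From MD = 5, MI = 21.82, DI = 17.35, by the inverse law of cosines:
  cos(∠DMI) = (MD² + MI² - DI²) / (2·MD·MI)
  ∠DMI = 23.42°

Step 17: From ND = 20.38, NI = 4, DI = 17.35, by the inverse law of cosines:
  cos(∠DNI) = (ND² + NI² - DI²) / (2·ND·NI)
  ∠DNI = 37.02°

Step 18: From AD = 9, AI = 19.54, DI = 17.35, by the inverse law of cosines:
  cos(∠DAI) = (AD² + AI² - DI²) / (2·AD·AI)
  ∠DAI = 62.58°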